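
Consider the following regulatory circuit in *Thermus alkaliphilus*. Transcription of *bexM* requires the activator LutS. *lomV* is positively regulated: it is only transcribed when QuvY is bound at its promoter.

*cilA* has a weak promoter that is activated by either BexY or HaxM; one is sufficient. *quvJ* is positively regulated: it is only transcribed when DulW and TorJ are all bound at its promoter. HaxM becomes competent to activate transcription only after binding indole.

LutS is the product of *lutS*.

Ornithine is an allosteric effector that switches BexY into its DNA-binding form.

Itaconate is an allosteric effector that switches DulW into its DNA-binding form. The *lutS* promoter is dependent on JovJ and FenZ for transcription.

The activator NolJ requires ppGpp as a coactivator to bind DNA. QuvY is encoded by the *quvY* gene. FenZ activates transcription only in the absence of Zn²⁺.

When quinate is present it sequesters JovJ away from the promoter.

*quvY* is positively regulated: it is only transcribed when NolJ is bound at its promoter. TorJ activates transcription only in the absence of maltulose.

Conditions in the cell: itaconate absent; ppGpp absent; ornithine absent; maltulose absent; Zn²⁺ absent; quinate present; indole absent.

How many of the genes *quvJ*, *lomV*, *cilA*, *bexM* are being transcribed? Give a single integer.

Itaconate is absent, so DulW is inactive.
Maltulose is absent, so TorJ is active.
Required activator DulW is absent, so *quvJ* is not transcribed.
→ *quvJ* is OFF.
ppGpp is absent, so NolJ is inactive.
Required activator NolJ is absent, so *quvY* is not transcribed.
So QuvY is not produced.
Required activator QuvY is absent, so *lomV* is not transcribed.
→ *lomV* is OFF.
Ornithine is absent, so BexY is inactive.
Indole is absent, so HaxM is inactive.
No activator is available at the *cilA* promoter, so *cilA* is not transcribed.
→ *cilA* is OFF.
Quinate is present, so JovJ is inactive.
Zn²⁺ is absent, so FenZ is active.
Required activator JovJ is absent, so *lutS* is not transcribed.
So LutS is not produced.
Required activator LutS is absent, so *bexM* is not transcribed.
→ *bexM* is OFF.
0 of the 4 genes are transcribed.

0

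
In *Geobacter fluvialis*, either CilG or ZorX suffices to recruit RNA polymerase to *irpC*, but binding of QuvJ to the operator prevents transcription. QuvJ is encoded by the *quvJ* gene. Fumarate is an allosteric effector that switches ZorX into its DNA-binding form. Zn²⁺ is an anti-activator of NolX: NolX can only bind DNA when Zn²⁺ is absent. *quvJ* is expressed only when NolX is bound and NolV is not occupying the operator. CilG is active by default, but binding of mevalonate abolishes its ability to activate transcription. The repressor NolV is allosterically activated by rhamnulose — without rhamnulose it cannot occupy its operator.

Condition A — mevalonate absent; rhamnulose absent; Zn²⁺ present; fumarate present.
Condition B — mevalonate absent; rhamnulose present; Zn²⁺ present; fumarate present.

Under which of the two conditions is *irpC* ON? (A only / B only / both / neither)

both

Condition A:
Mevalonate is absent, so CilG is active.
Rhamnulose is absent, so NolV is inactive.
Zn²⁺ is present, so NolX is inactive.
Required activator NolX is absent, so *quvJ* is not transcribed.
So QuvJ is not produced.
Fumarate is present, so ZorX is active.
Activator CilG is present, so *irpC* is transcribed.
→ *irpC* is ON in A.
Condition B:
Mevalonate is absent, so CilG is active.
Rhamnulose is present, so NolV is active.
Zn²⁺ is present, so NolX is inactive.
With repressor NolV bound, *quvJ* is not transcribed.
So QuvJ is not produced.
Fumarate is present, so ZorX is active.
Activator CilG is present, so *irpC* is transcribed.
→ *irpC* is ON in B.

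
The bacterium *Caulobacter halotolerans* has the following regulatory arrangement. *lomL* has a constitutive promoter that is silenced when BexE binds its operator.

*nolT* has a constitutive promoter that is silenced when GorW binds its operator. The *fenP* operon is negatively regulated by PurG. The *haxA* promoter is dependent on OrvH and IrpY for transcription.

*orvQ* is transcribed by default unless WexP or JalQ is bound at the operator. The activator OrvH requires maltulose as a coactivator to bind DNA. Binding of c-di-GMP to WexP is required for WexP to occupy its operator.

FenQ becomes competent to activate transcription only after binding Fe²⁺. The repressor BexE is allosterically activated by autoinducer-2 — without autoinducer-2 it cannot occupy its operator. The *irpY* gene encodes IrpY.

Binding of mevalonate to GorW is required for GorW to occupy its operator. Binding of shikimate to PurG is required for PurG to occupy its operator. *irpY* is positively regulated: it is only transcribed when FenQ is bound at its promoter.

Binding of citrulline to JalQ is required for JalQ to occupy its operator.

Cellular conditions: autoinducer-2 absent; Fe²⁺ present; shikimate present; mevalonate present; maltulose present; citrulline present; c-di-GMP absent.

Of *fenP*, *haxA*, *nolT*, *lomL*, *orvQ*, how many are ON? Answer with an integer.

2

Shikimate is present, so PurG is active.
With repressor PurG bound, *fenP* is not transcribed.
→ *fenP* is OFF.
Maltulose is present, so OrvH is active.
Fe²⁺ is present, so FenQ is active.
No repressor is bound and FenQ is active, so *irpY* is transcribed.
So IrpY is produced and active.
No repressor is bound and OrvH and IrpY are active, so *haxA* is transcribed.
→ *haxA* is ON.
Mevalonate is present, so GorW is active.
With repressor GorW bound, *nolT* is not transcribed.
→ *nolT* is OFF.
Autoinducer-2 is absent, so BexE is inactive.
With no repressor bound, *lomL* is transcribed.
→ *lomL* is ON.
c-di-GMP is absent, so WexP is inactive.
Citrulline is present, so JalQ is active.
With repressor JalQ bound, *orvQ* is not transcribed.
→ *orvQ* is OFF.
2 of the 5 genes are transcribed.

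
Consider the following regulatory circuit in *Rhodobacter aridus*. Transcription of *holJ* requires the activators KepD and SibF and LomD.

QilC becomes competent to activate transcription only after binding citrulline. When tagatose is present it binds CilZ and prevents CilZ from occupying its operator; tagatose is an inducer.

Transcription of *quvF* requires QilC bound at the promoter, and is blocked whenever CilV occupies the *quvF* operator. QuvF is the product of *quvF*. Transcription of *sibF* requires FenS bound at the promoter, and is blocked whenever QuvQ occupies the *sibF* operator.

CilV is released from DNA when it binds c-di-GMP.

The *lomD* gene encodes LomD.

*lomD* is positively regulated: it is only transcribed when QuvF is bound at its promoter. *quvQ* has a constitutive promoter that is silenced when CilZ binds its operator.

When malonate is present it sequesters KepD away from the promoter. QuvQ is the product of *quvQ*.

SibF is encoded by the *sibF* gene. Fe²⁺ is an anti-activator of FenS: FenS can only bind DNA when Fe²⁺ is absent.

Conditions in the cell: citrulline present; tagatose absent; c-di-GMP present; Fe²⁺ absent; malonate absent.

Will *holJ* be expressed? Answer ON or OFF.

Malonate is absent, so KepD is active.
Tagatose is absent, so CilZ is active.
With repressor CilZ bound, *quvQ* is not transcribed.
So QuvQ is not produced.
Fe²⁺ is absent, so FenS is active.
No repressor is bound and FenS is active, so *sibF* is transcribed.
So SibF is produced and active.
c-di-GMP is present, so CilV is inactive.
Citrulline is present, so QilC is active.
No repressor is bound and QilC is active, so *quvF* is transcribed.
So QuvF is produced and active.
No repressor is bound and QuvF is active, so *lomD* is transcribed.
So LomD is produced and active.
No repressor is bound and KepD and SibF and LomD are active, so *holJ* is transcribed.

ON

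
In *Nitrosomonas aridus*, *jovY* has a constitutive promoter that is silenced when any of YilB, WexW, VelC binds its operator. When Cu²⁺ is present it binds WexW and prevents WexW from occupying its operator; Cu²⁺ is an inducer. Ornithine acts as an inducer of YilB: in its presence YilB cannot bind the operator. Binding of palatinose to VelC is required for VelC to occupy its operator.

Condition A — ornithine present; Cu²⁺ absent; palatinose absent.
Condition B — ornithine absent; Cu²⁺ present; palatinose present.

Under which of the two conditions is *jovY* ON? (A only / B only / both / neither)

Condition A:
Ornithine is present, so YilB is inactive.
Cu²⁺ is absent, so WexW is active.
Palatinose is absent, so VelC is inactive.
With repressor WexW bound, *jovY* is not transcribed.
→ *jovY* is OFF in A.
Condition B:
Ornithine is absent, so YilB is active.
Cu²⁺ is present, so WexW is inactive.
Palatinose is present, so VelC is active.
With repressor YilB bound, *jovY* is not transcribed.
→ *jovY* is OFF in B.

neither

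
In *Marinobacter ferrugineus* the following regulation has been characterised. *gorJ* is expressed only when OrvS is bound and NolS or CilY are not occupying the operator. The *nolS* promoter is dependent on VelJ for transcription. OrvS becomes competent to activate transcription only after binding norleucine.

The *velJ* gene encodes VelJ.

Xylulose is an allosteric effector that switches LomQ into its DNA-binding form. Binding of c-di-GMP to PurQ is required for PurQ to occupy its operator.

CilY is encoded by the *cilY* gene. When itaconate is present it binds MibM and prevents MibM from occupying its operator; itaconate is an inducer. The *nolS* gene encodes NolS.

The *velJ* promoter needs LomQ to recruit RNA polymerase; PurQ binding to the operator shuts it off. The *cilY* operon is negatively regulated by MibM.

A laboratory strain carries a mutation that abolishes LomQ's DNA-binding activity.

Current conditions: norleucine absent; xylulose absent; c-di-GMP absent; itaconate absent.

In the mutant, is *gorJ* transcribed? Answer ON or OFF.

OFF

c-di-GMP is absent, so PurQ is inactive.
LomQ is non-functional in this strain, so it has no effect.
Required activator LomQ is absent, so *velJ* is not transcribed.
So VelJ is not produced.
Required activator VelJ is absent, so *nolS* is not transcribed.
So NolS is not produced.
Norleucine is absent, so OrvS is inactive.
Itaconate is absent, so MibM is active.
With repressor MibM bound, *cilY* is not transcribed.
So CilY is not produced.
Required activator OrvS is absent, so *gorJ* is not transcribed.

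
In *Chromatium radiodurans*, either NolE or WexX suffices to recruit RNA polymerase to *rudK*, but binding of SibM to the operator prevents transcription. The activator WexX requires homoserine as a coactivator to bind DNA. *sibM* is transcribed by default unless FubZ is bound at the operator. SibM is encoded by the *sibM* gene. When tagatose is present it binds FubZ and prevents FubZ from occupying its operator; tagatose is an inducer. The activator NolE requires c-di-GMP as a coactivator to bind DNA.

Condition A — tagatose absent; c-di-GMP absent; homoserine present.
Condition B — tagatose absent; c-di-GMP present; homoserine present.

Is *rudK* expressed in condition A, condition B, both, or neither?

both

Condition A:
Tagatose is absent, so FubZ is active.
With repressor FubZ bound, *sibM* is not transcribed.
So SibM is not produced.
c-di-GMP is absent, so NolE is inactive.
Homoserine is present, so WexX is active.
Activator WexX is present, so *rudK* is transcribed.
→ *rudK* is ON in A.
Condition B:
Tagatose is absent, so FubZ is active.
With repressor FubZ bound, *sibM* is not transcribed.
So SibM is not produced.
c-di-GMP is present, so NolE is active.
Homoserine is present, so WexX is active.
Activator NolE is present, so *rudK* is transcribed.
→ *rudK* is ON in B.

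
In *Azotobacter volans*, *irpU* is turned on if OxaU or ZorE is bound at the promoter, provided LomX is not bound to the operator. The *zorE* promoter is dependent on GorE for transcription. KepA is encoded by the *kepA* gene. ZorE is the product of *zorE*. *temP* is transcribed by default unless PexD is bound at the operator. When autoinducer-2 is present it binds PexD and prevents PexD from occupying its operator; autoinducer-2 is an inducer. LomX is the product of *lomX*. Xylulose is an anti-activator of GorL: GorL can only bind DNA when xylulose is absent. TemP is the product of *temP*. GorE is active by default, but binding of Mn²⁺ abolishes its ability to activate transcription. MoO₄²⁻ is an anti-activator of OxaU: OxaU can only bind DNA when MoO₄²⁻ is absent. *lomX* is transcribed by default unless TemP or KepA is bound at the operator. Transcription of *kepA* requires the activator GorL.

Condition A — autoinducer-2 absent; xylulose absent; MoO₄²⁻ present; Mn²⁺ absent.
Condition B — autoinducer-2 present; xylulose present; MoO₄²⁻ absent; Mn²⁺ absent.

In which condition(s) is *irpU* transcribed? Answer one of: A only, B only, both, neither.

both

Condition A:
Autoinducer-2 is absent, so PexD is active.
With repressor PexD bound, *temP* is not transcribed.
So TemP is not produced.
Xylulose is absent, so GorL is active.
No repressor is bound and GorL is active, so *kepA* is transcribed.
So KepA is produced and active.
With repressor KepA bound, *lomX* is not transcribed.
So LomX is not produced.
MoO₄²⁻ is present, so OxaU is inactive.
Mn²⁺ is absent, so GorE is active.
No repressor is bound and GorE is active, so *zorE* is transcribed.
So ZorE is produced and active.
Activator ZorE is present, so *irpU* is transcribed.
→ *irpU* is ON in A.
Condition B:
Autoinducer-2 is present, so PexD is inactive.
With no repressor bound, *temP* is transcribed.
So TemP is produced and active.
Xylulose is present, so GorL is inactive.
Required activator GorL is absent, so *kepA* is not transcribed.
So KepA is not produced.
With repressor TemP bound, *lomX* is not transcribed.
So LomX is not produced.
MoO₄²⁻ is absent, so OxaU is active.
Mn²⁺ is absent, so GorE is active.
No repressor is bound and GorE is active, so *zorE* is transcribed.
So ZorE is produced and active.
Activator OxaU is present, so *irpU* is transcribed.
→ *irpU* is ON in B.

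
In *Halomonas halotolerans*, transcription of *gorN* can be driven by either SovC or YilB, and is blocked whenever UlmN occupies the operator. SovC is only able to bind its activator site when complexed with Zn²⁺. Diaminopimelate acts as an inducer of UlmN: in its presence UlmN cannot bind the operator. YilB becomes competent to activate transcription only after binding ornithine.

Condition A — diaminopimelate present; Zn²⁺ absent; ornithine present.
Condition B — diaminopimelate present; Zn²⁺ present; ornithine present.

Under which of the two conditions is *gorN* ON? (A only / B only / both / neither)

both

Condition A:
Diaminopimelate is present, so UlmN is inactive.
Zn²⁺ is absent, so SovC is inactive.
Ornithine is present, so YilB is active.
Activator YilB is present, so *gorN* is transcribed.
→ *gorN* is ON in A.
Condition B:
Diaminopimelate is present, so UlmN is inactive.
Zn²⁺ is present, so SovC is active.
Ornithine is present, so YilB is active.
Activator SovC is present, so *gorN* is transcribed.
→ *gorN* is ON in B.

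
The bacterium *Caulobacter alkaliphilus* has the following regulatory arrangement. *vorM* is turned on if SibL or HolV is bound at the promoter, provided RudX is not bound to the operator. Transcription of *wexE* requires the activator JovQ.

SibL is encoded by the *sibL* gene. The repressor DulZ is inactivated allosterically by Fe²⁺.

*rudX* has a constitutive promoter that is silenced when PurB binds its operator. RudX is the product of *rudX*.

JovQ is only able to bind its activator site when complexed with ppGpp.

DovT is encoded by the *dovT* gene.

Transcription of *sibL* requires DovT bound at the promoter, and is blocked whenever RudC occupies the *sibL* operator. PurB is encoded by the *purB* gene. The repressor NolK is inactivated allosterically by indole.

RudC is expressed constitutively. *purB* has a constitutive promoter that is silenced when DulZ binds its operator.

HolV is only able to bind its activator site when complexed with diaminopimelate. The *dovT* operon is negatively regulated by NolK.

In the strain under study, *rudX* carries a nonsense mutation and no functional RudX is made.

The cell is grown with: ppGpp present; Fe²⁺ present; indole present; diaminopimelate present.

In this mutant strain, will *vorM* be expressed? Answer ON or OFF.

ON

Indole is present, so NolK is inactive.
With no repressor bound, *dovT* is transcribed.
So DovT is produced and active.
RudC is produced constitutively and is active.
With repressor RudC bound, *sibL* is not transcribed.
So SibL is not produced.
RudX is non-functional in this strain, so it has no effect.
Diaminopimelate is present, so HolV is active.
Activator HolV is present, so *vorM* is transcribed.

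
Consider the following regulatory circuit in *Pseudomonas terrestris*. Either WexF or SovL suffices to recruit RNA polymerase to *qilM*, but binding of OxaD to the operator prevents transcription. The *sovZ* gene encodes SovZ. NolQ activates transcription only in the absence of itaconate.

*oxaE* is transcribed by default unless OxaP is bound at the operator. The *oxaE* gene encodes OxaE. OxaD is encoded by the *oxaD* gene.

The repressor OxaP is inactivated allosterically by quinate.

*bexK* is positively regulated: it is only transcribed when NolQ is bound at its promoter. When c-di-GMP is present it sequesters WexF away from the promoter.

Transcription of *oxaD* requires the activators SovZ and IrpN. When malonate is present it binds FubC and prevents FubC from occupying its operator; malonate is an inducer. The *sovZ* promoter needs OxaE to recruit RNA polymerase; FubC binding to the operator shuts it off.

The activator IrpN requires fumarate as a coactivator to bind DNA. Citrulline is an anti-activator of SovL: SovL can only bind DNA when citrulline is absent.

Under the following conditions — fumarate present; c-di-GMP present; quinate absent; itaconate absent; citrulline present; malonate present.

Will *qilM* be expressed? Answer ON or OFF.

c-di-GMP is present, so WexF is inactive.
Citrulline is present, so SovL is inactive.
Quinate is absent, so OxaP is active.
With repressor OxaP bound, *oxaE* is not transcribed.
So OxaE is not produced.
Malonate is present, so FubC is inactive.
Required activator OxaE is absent, so *sovZ* is not transcribed.
So SovZ is not produced.
Fumarate is present, so IrpN is active.
Required activator SovZ is absent, so *oxaD* is not transcribed.
So OxaD is not produced.
No activator is available at the *qilM* promoter, so *qilM* is not transcribed.

OFF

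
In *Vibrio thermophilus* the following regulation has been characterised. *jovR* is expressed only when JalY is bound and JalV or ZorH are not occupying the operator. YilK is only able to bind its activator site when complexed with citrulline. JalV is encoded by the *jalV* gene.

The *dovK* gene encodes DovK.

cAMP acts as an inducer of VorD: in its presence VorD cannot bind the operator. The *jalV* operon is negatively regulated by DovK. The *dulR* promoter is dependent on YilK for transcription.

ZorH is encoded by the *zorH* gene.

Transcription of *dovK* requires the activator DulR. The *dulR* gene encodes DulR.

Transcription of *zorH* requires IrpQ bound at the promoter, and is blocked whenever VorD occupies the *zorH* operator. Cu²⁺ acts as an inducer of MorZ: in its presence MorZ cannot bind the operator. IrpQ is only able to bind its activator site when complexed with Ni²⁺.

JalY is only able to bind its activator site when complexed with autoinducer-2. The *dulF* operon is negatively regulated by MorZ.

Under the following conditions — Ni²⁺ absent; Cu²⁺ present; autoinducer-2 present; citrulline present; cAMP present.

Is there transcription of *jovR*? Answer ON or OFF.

ON

Autoinducer-2 is present, so JalY is active.
Citrulline is present, so YilK is active.
No repressor is bound and YilK is active, so *dulR* is transcribed.
So DulR is produced and active.
No repressor is bound and DulR is active, so *dovK* is transcribed.
So DovK is produced and active.
With repressor DovK bound, *jalV* is not transcribed.
So JalV is not produced.
cAMP is present, so VorD is inactive.
Ni²⁺ is absent, so IrpQ is inactive.
Required activator IrpQ is absent, so *zorH* is not transcribed.
So ZorH is not produced.
No repressor is bound and JalY is active, so *jovR* is transcribed.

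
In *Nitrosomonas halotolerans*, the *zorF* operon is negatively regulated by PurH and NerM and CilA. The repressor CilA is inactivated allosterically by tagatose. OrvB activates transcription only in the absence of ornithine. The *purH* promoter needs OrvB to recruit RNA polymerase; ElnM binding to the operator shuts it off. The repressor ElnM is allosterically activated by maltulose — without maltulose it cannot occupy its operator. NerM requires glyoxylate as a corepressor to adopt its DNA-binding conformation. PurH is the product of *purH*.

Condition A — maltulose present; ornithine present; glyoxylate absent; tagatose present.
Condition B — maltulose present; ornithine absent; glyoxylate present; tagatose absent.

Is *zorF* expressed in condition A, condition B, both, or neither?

A only

Condition A:
Maltulose is present, so ElnM is active.
Ornithine is present, so OrvB is inactive.
With repressor ElnM bound, *purH* is not transcribed.
So PurH is not produced.
Glyoxylate is absent, so NerM is inactive.
Tagatose is present, so CilA is inactive.
With no repressor bound, *zorF* is transcribed.
→ *zorF* is ON in A.
Condition B:
Maltulose is present, so ElnM is active.
Ornithine is absent, so OrvB is active.
With repressor ElnM bound, *purH* is not transcribed.
So PurH is not produced.
Glyoxylate is present, so NerM is active.
Tagatose is absent, so CilA is active.
With repressor NerM bound, *zorF* is not transcribed.
→ *zorF* is OFF in B.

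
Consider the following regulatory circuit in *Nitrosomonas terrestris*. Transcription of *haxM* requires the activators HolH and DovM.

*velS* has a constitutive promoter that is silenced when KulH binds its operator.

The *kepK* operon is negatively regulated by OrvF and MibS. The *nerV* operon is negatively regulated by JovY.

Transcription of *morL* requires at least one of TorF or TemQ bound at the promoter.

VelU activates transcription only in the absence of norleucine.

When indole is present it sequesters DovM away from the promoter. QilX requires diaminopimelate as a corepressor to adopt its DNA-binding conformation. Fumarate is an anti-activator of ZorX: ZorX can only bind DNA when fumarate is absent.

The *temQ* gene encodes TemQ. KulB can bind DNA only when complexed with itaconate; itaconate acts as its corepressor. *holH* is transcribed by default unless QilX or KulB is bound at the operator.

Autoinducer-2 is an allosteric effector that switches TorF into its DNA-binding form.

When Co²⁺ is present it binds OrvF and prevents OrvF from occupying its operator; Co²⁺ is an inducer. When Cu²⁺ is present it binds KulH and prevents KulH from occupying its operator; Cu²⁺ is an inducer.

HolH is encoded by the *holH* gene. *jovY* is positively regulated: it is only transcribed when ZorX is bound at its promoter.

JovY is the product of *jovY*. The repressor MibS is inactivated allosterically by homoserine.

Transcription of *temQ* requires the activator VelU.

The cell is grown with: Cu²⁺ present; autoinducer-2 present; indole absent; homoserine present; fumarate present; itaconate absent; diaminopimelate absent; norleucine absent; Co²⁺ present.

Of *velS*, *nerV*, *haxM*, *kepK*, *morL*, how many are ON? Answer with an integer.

5

Cu²⁺ is present, so KulH is inactive.
With no repressor bound, *velS* is transcribed.
→ *velS* is ON.
Fumarate is present, so ZorX is inactive.
Required activator ZorX is absent, so *jovY* is not transcribed.
So JovY is not produced.
With no repressor bound, *nerV* is transcribed.
→ *nerV* is ON.
Diaminopimelate is absent, so QilX is inactive.
Itaconate is absent, so KulB is inactive.
With no repressor bound, *holH* is transcribed.
So HolH is produced and active.
Indole is absent, so DovM is active.
No repressor is bound and HolH and DovM are active, so *haxM* is transcribed.
→ *haxM* is ON.
Co²⁺ is present, so OrvF is inactive.
Homoserine is present, so MibS is inactive.
With no repressor bound, *kepK* is transcribed.
→ *kepK* is ON.
Autoinducer-2 is present, so TorF is active.
Norleucine is absent, so VelU is active.
No repressor is bound and VelU is active, so *temQ* is transcribed.
So TemQ is produced and active.
Activator TorF is present, so *morL* is transcribed.
→ *morL* is ON.
5 of the 5 genes are transcribed.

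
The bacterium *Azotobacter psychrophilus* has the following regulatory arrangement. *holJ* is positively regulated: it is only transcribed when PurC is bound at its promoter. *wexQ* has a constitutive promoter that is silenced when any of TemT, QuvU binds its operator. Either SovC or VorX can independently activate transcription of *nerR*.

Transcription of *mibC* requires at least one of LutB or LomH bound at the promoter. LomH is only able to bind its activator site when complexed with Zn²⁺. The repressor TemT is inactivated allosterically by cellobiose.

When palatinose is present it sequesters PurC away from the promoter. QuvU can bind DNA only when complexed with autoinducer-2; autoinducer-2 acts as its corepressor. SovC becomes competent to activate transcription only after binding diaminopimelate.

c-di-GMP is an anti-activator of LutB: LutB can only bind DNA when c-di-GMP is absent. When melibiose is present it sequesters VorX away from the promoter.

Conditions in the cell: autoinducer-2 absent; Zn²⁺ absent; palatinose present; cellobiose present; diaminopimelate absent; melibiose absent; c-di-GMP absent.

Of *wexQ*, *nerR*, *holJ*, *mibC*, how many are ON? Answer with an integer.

3

Cellobiose is present, so TemT is inactive.
Autoinducer-2 is absent, so QuvU is inactive.
With no repressor bound, *wexQ* is transcribed.
→ *wexQ* is ON.
Diaminopimelate is absent, so SovC is inactive.
Melibiose is absent, so VorX is active.
Activator VorX is present, so *nerR* is transcribed.
→ *nerR* is ON.
Palatinose is present, so PurC is inactive.
Required activator PurC is absent, so *holJ* is not transcribed.
→ *holJ* is OFF.
c-di-GMP is absent, so LutB is active.
Zn²⁺ is absent, so LomH is inactive.
Activator LutB is present, so *mibC* is transcribed.
→ *mibC* is ON.
3 of the 4 genes are transcribed.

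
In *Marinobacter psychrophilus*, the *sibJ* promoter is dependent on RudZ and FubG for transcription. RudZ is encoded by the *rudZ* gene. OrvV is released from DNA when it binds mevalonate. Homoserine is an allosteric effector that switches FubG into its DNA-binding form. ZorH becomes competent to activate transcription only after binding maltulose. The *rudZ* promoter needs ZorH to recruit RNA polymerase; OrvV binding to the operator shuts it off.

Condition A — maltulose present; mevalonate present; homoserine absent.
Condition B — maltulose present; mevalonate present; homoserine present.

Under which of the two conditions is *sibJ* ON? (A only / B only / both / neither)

B only

Condition A:
Maltulose is present, so ZorH is active.
Mevalonate is present, so OrvV is inactive.
No repressor is bound and ZorH is active, so *rudZ* is transcribed.
So RudZ is produced and active.
Homoserine is absent, so FubG is inactive.
Required activator FubG is absent, so *sibJ* is not transcribed.
→ *sibJ* is OFF in A.
Condition B:
Maltulose is present, so ZorH is active.
Mevalonate is present, so OrvV is inactive.
No repressor is bound and ZorH is active, so *rudZ* is transcribed.
So RudZ is produced and active.
Homoserine is present, so FubG is active.
No repressor is bound and RudZ and FubG are active, so *sibJ* is transcribed.
→ *sibJ* is ON in B.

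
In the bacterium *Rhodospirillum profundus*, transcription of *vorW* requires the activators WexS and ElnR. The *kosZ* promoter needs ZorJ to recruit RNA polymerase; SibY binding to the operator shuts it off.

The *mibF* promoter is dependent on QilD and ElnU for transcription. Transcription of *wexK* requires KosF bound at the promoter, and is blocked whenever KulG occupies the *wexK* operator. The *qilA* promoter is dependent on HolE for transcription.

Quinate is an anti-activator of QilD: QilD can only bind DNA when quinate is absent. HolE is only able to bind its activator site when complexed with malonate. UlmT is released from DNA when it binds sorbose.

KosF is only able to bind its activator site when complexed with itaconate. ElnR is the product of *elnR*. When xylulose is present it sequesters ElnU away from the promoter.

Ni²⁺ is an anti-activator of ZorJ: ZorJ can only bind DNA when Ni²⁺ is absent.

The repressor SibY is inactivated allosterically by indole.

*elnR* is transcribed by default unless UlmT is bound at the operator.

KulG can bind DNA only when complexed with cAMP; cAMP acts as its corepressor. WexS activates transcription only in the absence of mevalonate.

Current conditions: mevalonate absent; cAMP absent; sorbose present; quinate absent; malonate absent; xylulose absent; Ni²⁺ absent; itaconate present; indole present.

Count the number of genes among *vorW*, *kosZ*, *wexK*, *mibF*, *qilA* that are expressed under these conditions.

Mevalonate is absent, so WexS is active.
Sorbose is present, so UlmT is inactive.
With no repressor bound, *elnR* is transcribed.
So ElnR is produced and active.
No repressor is bound and WexS and ElnR are active, so *vorW* is transcribed.
→ *vorW* is ON.
Ni²⁺ is absent, so ZorJ is active.
Indole is present, so SibY is inactive.
No repressor is bound and ZorJ is active, so *kosZ* is transcribed.
→ *kosZ* is ON.
Itaconate is present, so KosF is active.
cAMP is absent, so KulG is inactive.
No repressor is bound and KosF is active, so *wexK* is transcribed.
→ *wexK* is ON.
Quinate is absent, so QilD is active.
Xylulose is absent, so ElnU is active.
No repressor is bound and QilD and ElnU are active, so *mibF* is transcribed.
→ *mibF* is ON.
Malonate is absent, so HolE is inactive.
Required activator HolE is absent, so *qilA* is not transcribed.
→ *qilA* is OFF.
4 of the 5 genes are transcribed.

4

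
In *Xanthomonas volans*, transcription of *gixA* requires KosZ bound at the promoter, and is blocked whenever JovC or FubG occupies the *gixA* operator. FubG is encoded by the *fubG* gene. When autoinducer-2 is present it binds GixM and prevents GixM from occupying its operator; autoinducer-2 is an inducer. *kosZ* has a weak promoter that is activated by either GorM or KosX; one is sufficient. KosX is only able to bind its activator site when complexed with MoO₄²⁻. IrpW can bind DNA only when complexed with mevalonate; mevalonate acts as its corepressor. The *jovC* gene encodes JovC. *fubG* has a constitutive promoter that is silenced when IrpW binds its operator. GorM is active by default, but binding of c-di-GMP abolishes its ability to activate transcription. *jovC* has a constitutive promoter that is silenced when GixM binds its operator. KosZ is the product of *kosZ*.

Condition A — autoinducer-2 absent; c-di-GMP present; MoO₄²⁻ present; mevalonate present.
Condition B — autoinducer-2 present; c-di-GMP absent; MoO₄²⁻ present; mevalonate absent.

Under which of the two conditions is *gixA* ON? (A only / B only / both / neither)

Condition A:
Autoinducer-2 is absent, so GixM is active.
With repressor GixM bound, *jovC* is not transcribed.
So JovC is not produced.
c-di-GMP is present, so GorM is inactive.
MoO₄²⁻ is present, so KosX is active.
Activator KosX is present, so *kosZ* is transcribed.
So KosZ is produced and active.
Mevalonate is present, so IrpW is active.
With repressor IrpW bound, *fubG* is not transcribed.
So FubG is not produced.
No repressor is bound and KosZ is active, so *gixA* is transcribed.
→ *gixA* is ON in A.
Condition B:
Autoinducer-2 is present, so GixM is inactive.
With no repressor bound, *jovC* is transcribed.
So JovC is produced and active.
c-di-GMP is absent, so GorM is active.
MoO₄²⁻ is present, so KosX is active.
Activator GorM is present, so *kosZ* is transcribed.
So KosZ is produced and active.
Mevalonate is absent, so IrpW is inactive.
With no repressor bound, *fubG* is transcribed.
So FubG is produced and active.
With repressor JovC bound, *gixA* is not transcribed.
→ *gixA* is OFF in B.

A only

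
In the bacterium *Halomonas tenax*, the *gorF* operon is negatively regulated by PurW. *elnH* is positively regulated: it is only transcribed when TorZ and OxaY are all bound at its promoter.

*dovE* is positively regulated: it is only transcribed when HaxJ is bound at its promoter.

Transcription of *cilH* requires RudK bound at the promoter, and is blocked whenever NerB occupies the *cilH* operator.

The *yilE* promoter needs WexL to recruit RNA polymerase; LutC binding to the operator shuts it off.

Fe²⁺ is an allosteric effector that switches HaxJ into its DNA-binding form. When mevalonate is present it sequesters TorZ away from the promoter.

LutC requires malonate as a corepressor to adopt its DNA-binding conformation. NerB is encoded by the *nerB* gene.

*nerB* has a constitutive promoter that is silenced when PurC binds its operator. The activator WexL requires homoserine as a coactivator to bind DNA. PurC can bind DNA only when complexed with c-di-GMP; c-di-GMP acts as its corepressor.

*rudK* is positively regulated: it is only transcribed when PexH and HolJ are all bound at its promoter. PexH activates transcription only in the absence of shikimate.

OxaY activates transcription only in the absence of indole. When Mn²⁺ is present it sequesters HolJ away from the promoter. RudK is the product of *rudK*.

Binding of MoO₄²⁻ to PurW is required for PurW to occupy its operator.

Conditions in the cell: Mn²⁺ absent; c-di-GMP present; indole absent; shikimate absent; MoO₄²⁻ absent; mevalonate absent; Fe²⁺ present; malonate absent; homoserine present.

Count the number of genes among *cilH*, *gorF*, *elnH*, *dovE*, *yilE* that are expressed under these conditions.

5

Shikimate is absent, so PexH is active.
Mn²⁺ is absent, so HolJ is active.
No repressor is bound and PexH and HolJ are active, so *rudK* is transcribed.
So RudK is produced and active.
c-di-GMP is present, so PurC is active.
With repressor PurC bound, *nerB* is not transcribed.
So NerB is not produced.
No repressor is bound and RudK is active, so *cilH* is transcribed.
→ *cilH* is ON.
MoO₄²⁻ is absent, so PurW is inactive.
With no repressor bound, *gorF* is transcribed.
→ *gorF* is ON.
Mevalonate is absent, so TorZ is active.
Indole is absent, so OxaY is active.
No repressor is bound and TorZ and OxaY are active, so *elnH* is transcribed.
→ *elnH* is ON.
Fe²⁺ is present, so HaxJ is active.
No repressor is bound and HaxJ is active, so *dovE* is transcribed.
→ *dovE* is ON.
Malonate is absent, so LutC is inactive.
Homoserine is present, so WexL is active.
No repressor is bound and WexL is active, so *yilE* is transcribed.
→ *yilE* is ON.
5 of the 5 genes are transcribed.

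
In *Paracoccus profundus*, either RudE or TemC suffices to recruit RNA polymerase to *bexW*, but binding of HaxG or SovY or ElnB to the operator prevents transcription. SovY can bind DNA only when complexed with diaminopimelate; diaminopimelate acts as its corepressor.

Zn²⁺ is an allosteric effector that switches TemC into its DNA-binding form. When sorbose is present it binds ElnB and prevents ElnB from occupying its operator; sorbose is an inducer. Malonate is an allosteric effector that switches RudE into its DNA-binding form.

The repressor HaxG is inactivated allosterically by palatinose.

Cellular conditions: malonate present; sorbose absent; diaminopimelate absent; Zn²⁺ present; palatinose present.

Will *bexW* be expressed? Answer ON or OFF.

OFF

Malonate is present, so RudE is active.
Palatinose is present, so HaxG is inactive.
Diaminopimelate is absent, so SovY is inactive.
Sorbose is absent, so ElnB is active.
Zn²⁺ is present, so TemC is active.
With repressor ElnB bound, *bexW* is not transcribed.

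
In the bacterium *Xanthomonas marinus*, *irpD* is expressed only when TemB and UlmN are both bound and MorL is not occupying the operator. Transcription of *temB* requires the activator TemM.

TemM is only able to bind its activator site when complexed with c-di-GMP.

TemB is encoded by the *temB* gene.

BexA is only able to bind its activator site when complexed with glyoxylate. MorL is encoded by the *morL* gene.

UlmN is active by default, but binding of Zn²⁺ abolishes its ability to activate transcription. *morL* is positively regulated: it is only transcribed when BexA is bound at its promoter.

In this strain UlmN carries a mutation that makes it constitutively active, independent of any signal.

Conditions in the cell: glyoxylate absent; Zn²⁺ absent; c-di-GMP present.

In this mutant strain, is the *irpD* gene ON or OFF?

c-di-GMP is present, so TemM is active.
No repressor is bound and TemM is active, so *temB* is transcribed.
So TemB is produced and active.
UlmN is constitutively active in this strain.
Glyoxylate is absent, so BexA is inactive.
Required activator BexA is absent, so *morL* is not transcribed.
So MorL is not produced.
No repressor is bound and TemB and UlmN are active, so *irpD* is transcribed.

ON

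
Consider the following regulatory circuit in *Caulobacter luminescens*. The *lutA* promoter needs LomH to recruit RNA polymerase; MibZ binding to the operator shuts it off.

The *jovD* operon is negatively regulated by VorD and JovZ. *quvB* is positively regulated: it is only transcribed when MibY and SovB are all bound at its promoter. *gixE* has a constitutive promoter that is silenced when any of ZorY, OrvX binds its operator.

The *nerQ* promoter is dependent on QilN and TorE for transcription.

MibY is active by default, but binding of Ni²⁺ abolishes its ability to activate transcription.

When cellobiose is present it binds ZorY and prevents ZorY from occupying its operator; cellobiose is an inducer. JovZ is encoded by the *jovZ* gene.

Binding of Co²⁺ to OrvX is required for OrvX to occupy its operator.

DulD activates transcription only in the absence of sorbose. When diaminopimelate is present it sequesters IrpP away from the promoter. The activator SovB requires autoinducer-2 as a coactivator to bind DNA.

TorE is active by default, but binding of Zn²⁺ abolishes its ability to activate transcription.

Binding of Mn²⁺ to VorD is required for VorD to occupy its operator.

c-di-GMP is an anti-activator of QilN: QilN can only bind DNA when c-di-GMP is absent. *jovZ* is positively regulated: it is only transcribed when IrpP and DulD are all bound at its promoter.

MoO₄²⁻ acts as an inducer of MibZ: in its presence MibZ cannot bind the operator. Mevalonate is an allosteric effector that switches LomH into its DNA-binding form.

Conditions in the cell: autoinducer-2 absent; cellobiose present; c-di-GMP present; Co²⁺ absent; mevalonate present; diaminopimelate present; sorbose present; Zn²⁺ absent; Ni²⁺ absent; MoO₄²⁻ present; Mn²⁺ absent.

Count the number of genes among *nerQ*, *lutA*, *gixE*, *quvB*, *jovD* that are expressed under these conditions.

c-di-GMP is present, so QilN is inactive.
Zn²⁺ is absent, so TorE is active.
Required activator QilN is absent, so *nerQ* is not transcribed.
→ *nerQ* is OFF.
Mevalonate is present, so LomH is active.
MoO₄²⁻ is present, so MibZ is inactive.
No repressor is bound and LomH is active, so *lutA* is transcribed.
→ *lutA* is ON.
Cellobiose is present, so ZorY is inactive.
Co²⁺ is absent, so OrvX is inactive.
With no repressor bound, *gixE* is transcribed.
→ *gixE* is ON.
Ni²⁺ is absent, so MibY is active.
Autoinducer-2 is absent, so SovB is inactive.
Required activator SovB is absent, so *quvB* is not transcribed.
→ *quvB* is OFF.
Mn²⁺ is absent, so VorD is inactive.
Diaminopimelate is present, so IrpP is inactive.
Sorbose is present, so DulD is inactive.
Required activator IrpP is absent, so *jovZ* is not transcribed.
So JovZ is not produced.
With no repressor bound, *jovD* is transcribed.
→ *jovD* is ON.
3 of the 5 genes are transcribed.

3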